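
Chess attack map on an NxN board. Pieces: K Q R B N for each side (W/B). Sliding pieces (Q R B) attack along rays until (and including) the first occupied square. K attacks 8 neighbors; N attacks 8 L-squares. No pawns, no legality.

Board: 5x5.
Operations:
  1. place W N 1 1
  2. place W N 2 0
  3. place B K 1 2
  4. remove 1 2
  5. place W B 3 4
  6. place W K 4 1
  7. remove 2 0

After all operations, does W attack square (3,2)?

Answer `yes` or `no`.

Op 1: place WN@(1,1)
Op 2: place WN@(2,0)
Op 3: place BK@(1,2)
Op 4: remove (1,2)
Op 5: place WB@(3,4)
Op 6: place WK@(4,1)
Op 7: remove (2,0)
Per-piece attacks for W:
  WN@(1,1): attacks (2,3) (3,2) (0,3) (3,0)
  WB@(3,4): attacks (4,3) (2,3) (1,2) (0,1)
  WK@(4,1): attacks (4,2) (4,0) (3,1) (3,2) (3,0)
W attacks (3,2): yes

Answer: yes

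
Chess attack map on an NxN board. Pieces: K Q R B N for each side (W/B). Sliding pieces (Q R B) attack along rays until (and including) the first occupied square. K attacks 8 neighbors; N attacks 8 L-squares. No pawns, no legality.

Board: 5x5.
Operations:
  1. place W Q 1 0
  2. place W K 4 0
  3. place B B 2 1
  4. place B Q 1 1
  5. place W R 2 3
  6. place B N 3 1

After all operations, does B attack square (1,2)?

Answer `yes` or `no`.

Op 1: place WQ@(1,0)
Op 2: place WK@(4,0)
Op 3: place BB@(2,1)
Op 4: place BQ@(1,1)
Op 5: place WR@(2,3)
Op 6: place BN@(3,1)
Per-piece attacks for B:
  BQ@(1,1): attacks (1,2) (1,3) (1,4) (1,0) (2,1) (0,1) (2,2) (3,3) (4,4) (2,0) (0,2) (0,0) [ray(0,-1) blocked at (1,0); ray(1,0) blocked at (2,1)]
  BB@(2,1): attacks (3,2) (4,3) (3,0) (1,2) (0,3) (1,0) [ray(-1,-1) blocked at (1,0)]
  BN@(3,1): attacks (4,3) (2,3) (1,2) (1,0)
B attacks (1,2): yes

Answer: yes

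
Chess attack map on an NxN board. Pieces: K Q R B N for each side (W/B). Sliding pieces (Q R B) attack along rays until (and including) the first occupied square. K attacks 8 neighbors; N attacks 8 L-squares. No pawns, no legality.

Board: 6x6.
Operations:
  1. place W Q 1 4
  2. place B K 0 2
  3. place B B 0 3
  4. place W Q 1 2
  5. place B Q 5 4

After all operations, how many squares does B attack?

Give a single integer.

Answer: 19

Derivation:
Op 1: place WQ@(1,4)
Op 2: place BK@(0,2)
Op 3: place BB@(0,3)
Op 4: place WQ@(1,2)
Op 5: place BQ@(5,4)
Per-piece attacks for B:
  BK@(0,2): attacks (0,3) (0,1) (1,2) (1,3) (1,1)
  BB@(0,3): attacks (1,4) (1,2) [ray(1,1) blocked at (1,4); ray(1,-1) blocked at (1,2)]
  BQ@(5,4): attacks (5,5) (5,3) (5,2) (5,1) (5,0) (4,4) (3,4) (2,4) (1,4) (4,5) (4,3) (3,2) (2,1) (1,0) [ray(-1,0) blocked at (1,4)]
Union (19 distinct): (0,1) (0,3) (1,0) (1,1) (1,2) (1,3) (1,4) (2,1) (2,4) (3,2) (3,4) (4,3) (4,4) (4,5) (5,0) (5,1) (5,2) (5,3) (5,5)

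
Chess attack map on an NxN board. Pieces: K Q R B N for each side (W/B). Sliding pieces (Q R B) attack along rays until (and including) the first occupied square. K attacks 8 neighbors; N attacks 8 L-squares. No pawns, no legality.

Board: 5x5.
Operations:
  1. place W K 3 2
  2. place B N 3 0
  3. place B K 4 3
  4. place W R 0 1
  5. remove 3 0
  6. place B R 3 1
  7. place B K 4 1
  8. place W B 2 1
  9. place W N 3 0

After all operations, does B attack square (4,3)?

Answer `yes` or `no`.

Answer: no

Derivation:
Op 1: place WK@(3,2)
Op 2: place BN@(3,0)
Op 3: place BK@(4,3)
Op 4: place WR@(0,1)
Op 5: remove (3,0)
Op 6: place BR@(3,1)
Op 7: place BK@(4,1)
Op 8: place WB@(2,1)
Op 9: place WN@(3,0)
Per-piece attacks for B:
  BR@(3,1): attacks (3,2) (3,0) (4,1) (2,1) [ray(0,1) blocked at (3,2); ray(0,-1) blocked at (3,0); ray(1,0) blocked at (4,1); ray(-1,0) blocked at (2,1)]
  BK@(4,1): attacks (4,2) (4,0) (3,1) (3,2) (3,0)
  BK@(4,3): attacks (4,4) (4,2) (3,3) (3,4) (3,2)
B attacks (4,3): no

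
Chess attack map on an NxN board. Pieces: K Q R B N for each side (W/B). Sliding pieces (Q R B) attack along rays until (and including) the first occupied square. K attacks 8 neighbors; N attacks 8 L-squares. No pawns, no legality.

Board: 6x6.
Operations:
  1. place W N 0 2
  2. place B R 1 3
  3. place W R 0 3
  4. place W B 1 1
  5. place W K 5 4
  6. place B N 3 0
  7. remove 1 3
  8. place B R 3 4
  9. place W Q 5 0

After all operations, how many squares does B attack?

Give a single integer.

Op 1: place WN@(0,2)
Op 2: place BR@(1,3)
Op 3: place WR@(0,3)
Op 4: place WB@(1,1)
Op 5: place WK@(5,4)
Op 6: place BN@(3,0)
Op 7: remove (1,3)
Op 8: place BR@(3,4)
Op 9: place WQ@(5,0)
Per-piece attacks for B:
  BN@(3,0): attacks (4,2) (5,1) (2,2) (1,1)
  BR@(3,4): attacks (3,5) (3,3) (3,2) (3,1) (3,0) (4,4) (5,4) (2,4) (1,4) (0,4) [ray(0,-1) blocked at (3,0); ray(1,0) blocked at (5,4)]
Union (14 distinct): (0,4) (1,1) (1,4) (2,2) (2,4) (3,0) (3,1) (3,2) (3,3) (3,5) (4,2) (4,4) (5,1) (5,4)

Answer: 14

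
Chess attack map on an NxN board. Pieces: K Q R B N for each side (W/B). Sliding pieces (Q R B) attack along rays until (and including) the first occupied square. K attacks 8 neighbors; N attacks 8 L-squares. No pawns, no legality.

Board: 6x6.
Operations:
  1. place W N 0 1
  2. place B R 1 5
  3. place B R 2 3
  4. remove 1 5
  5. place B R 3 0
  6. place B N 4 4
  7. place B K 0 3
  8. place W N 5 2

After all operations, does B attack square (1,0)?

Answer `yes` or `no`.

Answer: yes

Derivation:
Op 1: place WN@(0,1)
Op 2: place BR@(1,5)
Op 3: place BR@(2,3)
Op 4: remove (1,5)
Op 5: place BR@(3,0)
Op 6: place BN@(4,4)
Op 7: place BK@(0,3)
Op 8: place WN@(5,2)
Per-piece attacks for B:
  BK@(0,3): attacks (0,4) (0,2) (1,3) (1,4) (1,2)
  BR@(2,3): attacks (2,4) (2,5) (2,2) (2,1) (2,0) (3,3) (4,3) (5,3) (1,3) (0,3) [ray(-1,0) blocked at (0,3)]
  BR@(3,0): attacks (3,1) (3,2) (3,3) (3,4) (3,5) (4,0) (5,0) (2,0) (1,0) (0,0)
  BN@(4,4): attacks (2,5) (5,2) (3,2) (2,3)
B attacks (1,0): yes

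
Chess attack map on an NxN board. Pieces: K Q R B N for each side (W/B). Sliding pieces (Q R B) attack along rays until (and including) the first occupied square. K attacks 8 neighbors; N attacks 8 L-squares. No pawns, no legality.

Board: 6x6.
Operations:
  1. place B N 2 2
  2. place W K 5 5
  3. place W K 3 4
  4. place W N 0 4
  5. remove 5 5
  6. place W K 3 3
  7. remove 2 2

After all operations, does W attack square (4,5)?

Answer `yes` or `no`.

Answer: yes

Derivation:
Op 1: place BN@(2,2)
Op 2: place WK@(5,5)
Op 3: place WK@(3,4)
Op 4: place WN@(0,4)
Op 5: remove (5,5)
Op 6: place WK@(3,3)
Op 7: remove (2,2)
Per-piece attacks for W:
  WN@(0,4): attacks (2,5) (1,2) (2,3)
  WK@(3,3): attacks (3,4) (3,2) (4,3) (2,3) (4,4) (4,2) (2,4) (2,2)
  WK@(3,4): attacks (3,5) (3,3) (4,4) (2,4) (4,5) (4,3) (2,5) (2,3)
W attacks (4,5): yes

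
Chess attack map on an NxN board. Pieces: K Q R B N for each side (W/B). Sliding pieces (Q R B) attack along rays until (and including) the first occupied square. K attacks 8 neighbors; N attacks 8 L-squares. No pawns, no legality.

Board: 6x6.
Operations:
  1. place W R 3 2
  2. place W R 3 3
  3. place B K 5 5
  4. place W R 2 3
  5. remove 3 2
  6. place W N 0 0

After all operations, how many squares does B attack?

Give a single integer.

Op 1: place WR@(3,2)
Op 2: place WR@(3,3)
Op 3: place BK@(5,5)
Op 4: place WR@(2,3)
Op 5: remove (3,2)
Op 6: place WN@(0,0)
Per-piece attacks for B:
  BK@(5,5): attacks (5,4) (4,5) (4,4)
Union (3 distinct): (4,4) (4,5) (5,4)

Answer: 3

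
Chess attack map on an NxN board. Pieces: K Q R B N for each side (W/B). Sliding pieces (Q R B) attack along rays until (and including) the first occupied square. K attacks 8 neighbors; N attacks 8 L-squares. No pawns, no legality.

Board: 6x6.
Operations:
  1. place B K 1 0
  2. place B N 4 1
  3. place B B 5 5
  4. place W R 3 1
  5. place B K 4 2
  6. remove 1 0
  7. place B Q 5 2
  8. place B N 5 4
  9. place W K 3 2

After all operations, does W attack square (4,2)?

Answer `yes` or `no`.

Op 1: place BK@(1,0)
Op 2: place BN@(4,1)
Op 3: place BB@(5,5)
Op 4: place WR@(3,1)
Op 5: place BK@(4,2)
Op 6: remove (1,0)
Op 7: place BQ@(5,2)
Op 8: place BN@(5,4)
Op 9: place WK@(3,2)
Per-piece attacks for W:
  WR@(3,1): attacks (3,2) (3,0) (4,1) (2,1) (1,1) (0,1) [ray(0,1) blocked at (3,2); ray(1,0) blocked at (4,1)]
  WK@(3,2): attacks (3,3) (3,1) (4,2) (2,2) (4,3) (4,1) (2,3) (2,1)
W attacks (4,2): yes

Answer: yes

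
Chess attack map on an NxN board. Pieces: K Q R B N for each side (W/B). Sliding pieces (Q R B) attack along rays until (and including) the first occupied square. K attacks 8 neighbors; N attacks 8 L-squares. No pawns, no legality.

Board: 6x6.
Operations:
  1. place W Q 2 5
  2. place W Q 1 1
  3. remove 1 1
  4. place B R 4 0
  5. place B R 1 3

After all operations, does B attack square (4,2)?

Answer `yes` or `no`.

Op 1: place WQ@(2,5)
Op 2: place WQ@(1,1)
Op 3: remove (1,1)
Op 4: place BR@(4,0)
Op 5: place BR@(1,3)
Per-piece attacks for B:
  BR@(1,3): attacks (1,4) (1,5) (1,2) (1,1) (1,0) (2,3) (3,3) (4,3) (5,3) (0,3)
  BR@(4,0): attacks (4,1) (4,2) (4,3) (4,4) (4,5) (5,0) (3,0) (2,0) (1,0) (0,0)
B attacks (4,2): yes

Answer: yes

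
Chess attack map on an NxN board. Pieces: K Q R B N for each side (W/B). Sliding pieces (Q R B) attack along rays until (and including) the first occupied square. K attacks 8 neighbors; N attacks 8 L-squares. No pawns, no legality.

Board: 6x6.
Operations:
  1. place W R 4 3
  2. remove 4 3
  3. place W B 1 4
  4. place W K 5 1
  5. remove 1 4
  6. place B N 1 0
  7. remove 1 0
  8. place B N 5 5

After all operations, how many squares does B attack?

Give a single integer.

Op 1: place WR@(4,3)
Op 2: remove (4,3)
Op 3: place WB@(1,4)
Op 4: place WK@(5,1)
Op 5: remove (1,4)
Op 6: place BN@(1,0)
Op 7: remove (1,0)
Op 8: place BN@(5,5)
Per-piece attacks for B:
  BN@(5,5): attacks (4,3) (3,4)
Union (2 distinct): (3,4) (4,3)

Answer: 2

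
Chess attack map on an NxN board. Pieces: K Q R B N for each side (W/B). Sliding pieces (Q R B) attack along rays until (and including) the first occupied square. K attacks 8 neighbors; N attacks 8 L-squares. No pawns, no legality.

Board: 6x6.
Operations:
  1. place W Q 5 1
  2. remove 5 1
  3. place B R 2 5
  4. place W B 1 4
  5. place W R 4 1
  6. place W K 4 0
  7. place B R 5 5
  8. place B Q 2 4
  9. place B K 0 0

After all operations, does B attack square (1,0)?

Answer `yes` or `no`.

Op 1: place WQ@(5,1)
Op 2: remove (5,1)
Op 3: place BR@(2,5)
Op 4: place WB@(1,4)
Op 5: place WR@(4,1)
Op 6: place WK@(4,0)
Op 7: place BR@(5,5)
Op 8: place BQ@(2,4)
Op 9: place BK@(0,0)
Per-piece attacks for B:
  BK@(0,0): attacks (0,1) (1,0) (1,1)
  BQ@(2,4): attacks (2,5) (2,3) (2,2) (2,1) (2,0) (3,4) (4,4) (5,4) (1,4) (3,5) (3,3) (4,2) (5,1) (1,5) (1,3) (0,2) [ray(0,1) blocked at (2,5); ray(-1,0) blocked at (1,4)]
  BR@(2,5): attacks (2,4) (3,5) (4,5) (5,5) (1,5) (0,5) [ray(0,-1) blocked at (2,4); ray(1,0) blocked at (5,5)]
  BR@(5,5): attacks (5,4) (5,3) (5,2) (5,1) (5,0) (4,5) (3,5) (2,5) [ray(-1,0) blocked at (2,5)]
B attacks (1,0): yes

Answer: yes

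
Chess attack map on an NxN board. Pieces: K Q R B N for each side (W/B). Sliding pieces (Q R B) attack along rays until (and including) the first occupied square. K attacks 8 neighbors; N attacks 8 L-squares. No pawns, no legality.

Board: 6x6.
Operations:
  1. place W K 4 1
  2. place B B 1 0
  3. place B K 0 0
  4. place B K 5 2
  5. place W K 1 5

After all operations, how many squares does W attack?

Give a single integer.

Op 1: place WK@(4,1)
Op 2: place BB@(1,0)
Op 3: place BK@(0,0)
Op 4: place BK@(5,2)
Op 5: place WK@(1,5)
Per-piece attacks for W:
  WK@(1,5): attacks (1,4) (2,5) (0,5) (2,4) (0,4)
  WK@(4,1): attacks (4,2) (4,0) (5,1) (3,1) (5,2) (5,0) (3,2) (3,0)
Union (13 distinct): (0,4) (0,5) (1,4) (2,4) (2,5) (3,0) (3,1) (3,2) (4,0) (4,2) (5,0) (5,1) (5,2)

Answer: 13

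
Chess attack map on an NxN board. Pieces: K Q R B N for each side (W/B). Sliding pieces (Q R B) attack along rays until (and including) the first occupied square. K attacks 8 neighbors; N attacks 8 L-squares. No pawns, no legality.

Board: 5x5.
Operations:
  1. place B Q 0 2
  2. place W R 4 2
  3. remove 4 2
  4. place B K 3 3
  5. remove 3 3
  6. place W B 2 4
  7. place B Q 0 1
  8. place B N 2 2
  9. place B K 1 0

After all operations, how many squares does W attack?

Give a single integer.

Answer: 4

Derivation:
Op 1: place BQ@(0,2)
Op 2: place WR@(4,2)
Op 3: remove (4,2)
Op 4: place BK@(3,3)
Op 5: remove (3,3)
Op 6: place WB@(2,4)
Op 7: place BQ@(0,1)
Op 8: place BN@(2,2)
Op 9: place BK@(1,0)
Per-piece attacks for W:
  WB@(2,4): attacks (3,3) (4,2) (1,3) (0,2) [ray(-1,-1) blocked at (0,2)]
Union (4 distinct): (0,2) (1,3) (3,3) (4,2)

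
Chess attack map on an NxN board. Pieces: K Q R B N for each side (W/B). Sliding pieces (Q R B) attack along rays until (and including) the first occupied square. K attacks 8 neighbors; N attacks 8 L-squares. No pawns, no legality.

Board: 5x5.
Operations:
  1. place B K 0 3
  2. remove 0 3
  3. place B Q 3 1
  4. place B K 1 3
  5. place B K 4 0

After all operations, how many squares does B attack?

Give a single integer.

Op 1: place BK@(0,3)
Op 2: remove (0,3)
Op 3: place BQ@(3,1)
Op 4: place BK@(1,3)
Op 5: place BK@(4,0)
Per-piece attacks for B:
  BK@(1,3): attacks (1,4) (1,2) (2,3) (0,3) (2,4) (2,2) (0,4) (0,2)
  BQ@(3,1): attacks (3,2) (3,3) (3,4) (3,0) (4,1) (2,1) (1,1) (0,1) (4,2) (4,0) (2,2) (1,3) (2,0) [ray(1,-1) blocked at (4,0); ray(-1,1) blocked at (1,3)]
  BK@(4,0): attacks (4,1) (3,0) (3,1)
Union (21 distinct): (0,1) (0,2) (0,3) (0,4) (1,1) (1,2) (1,3) (1,4) (2,0) (2,1) (2,2) (2,3) (2,4) (3,0) (3,1) (3,2) (3,3) (3,4) (4,0) (4,1) (4,2)

Answer: 21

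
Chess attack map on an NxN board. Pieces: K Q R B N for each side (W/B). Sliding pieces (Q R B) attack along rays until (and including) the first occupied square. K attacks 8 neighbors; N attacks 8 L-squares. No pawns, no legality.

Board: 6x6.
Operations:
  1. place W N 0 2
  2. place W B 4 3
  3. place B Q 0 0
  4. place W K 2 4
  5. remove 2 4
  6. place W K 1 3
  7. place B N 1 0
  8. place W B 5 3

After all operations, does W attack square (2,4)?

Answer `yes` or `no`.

Answer: yes

Derivation:
Op 1: place WN@(0,2)
Op 2: place WB@(4,3)
Op 3: place BQ@(0,0)
Op 4: place WK@(2,4)
Op 5: remove (2,4)
Op 6: place WK@(1,3)
Op 7: place BN@(1,0)
Op 8: place WB@(5,3)
Per-piece attacks for W:
  WN@(0,2): attacks (1,4) (2,3) (1,0) (2,1)
  WK@(1,3): attacks (1,4) (1,2) (2,3) (0,3) (2,4) (2,2) (0,4) (0,2)
  WB@(4,3): attacks (5,4) (5,2) (3,4) (2,5) (3,2) (2,1) (1,0) [ray(-1,-1) blocked at (1,0)]
  WB@(5,3): attacks (4,4) (3,5) (4,2) (3,1) (2,0)
W attacks (2,4): yes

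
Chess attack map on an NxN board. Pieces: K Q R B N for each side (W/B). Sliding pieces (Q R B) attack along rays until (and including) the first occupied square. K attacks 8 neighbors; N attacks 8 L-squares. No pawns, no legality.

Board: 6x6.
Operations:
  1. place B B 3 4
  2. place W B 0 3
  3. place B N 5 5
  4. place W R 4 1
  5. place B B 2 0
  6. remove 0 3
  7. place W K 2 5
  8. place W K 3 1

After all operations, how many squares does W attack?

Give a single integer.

Answer: 18

Derivation:
Op 1: place BB@(3,4)
Op 2: place WB@(0,3)
Op 3: place BN@(5,5)
Op 4: place WR@(4,1)
Op 5: place BB@(2,0)
Op 6: remove (0,3)
Op 7: place WK@(2,5)
Op 8: place WK@(3,1)
Per-piece attacks for W:
  WK@(2,5): attacks (2,4) (3,5) (1,5) (3,4) (1,4)
  WK@(3,1): attacks (3,2) (3,0) (4,1) (2,1) (4,2) (4,0) (2,2) (2,0)
  WR@(4,1): attacks (4,2) (4,3) (4,4) (4,5) (4,0) (5,1) (3,1) [ray(-1,0) blocked at (3,1)]
Union (18 distinct): (1,4) (1,5) (2,0) (2,1) (2,2) (2,4) (3,0) (3,1) (3,2) (3,4) (3,5) (4,0) (4,1) (4,2) (4,3) (4,4) (4,5) (5,1)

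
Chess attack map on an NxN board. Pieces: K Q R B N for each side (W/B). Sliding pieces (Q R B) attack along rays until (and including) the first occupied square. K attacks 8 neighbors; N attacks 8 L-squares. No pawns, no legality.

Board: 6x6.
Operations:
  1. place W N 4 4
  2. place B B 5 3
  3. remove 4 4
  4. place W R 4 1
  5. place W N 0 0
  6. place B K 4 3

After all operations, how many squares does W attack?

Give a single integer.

Answer: 9

Derivation:
Op 1: place WN@(4,4)
Op 2: place BB@(5,3)
Op 3: remove (4,4)
Op 4: place WR@(4,1)
Op 5: place WN@(0,0)
Op 6: place BK@(4,3)
Per-piece attacks for W:
  WN@(0,0): attacks (1,2) (2,1)
  WR@(4,1): attacks (4,2) (4,3) (4,0) (5,1) (3,1) (2,1) (1,1) (0,1) [ray(0,1) blocked at (4,3)]
Union (9 distinct): (0,1) (1,1) (1,2) (2,1) (3,1) (4,0) (4,2) (4,3) (5,1)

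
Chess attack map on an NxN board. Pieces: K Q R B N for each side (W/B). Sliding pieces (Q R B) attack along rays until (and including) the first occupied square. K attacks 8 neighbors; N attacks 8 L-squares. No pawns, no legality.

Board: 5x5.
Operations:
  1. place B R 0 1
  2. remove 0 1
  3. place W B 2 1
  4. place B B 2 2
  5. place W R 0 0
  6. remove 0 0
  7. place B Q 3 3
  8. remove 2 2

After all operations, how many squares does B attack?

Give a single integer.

Op 1: place BR@(0,1)
Op 2: remove (0,1)
Op 3: place WB@(2,1)
Op 4: place BB@(2,2)
Op 5: place WR@(0,0)
Op 6: remove (0,0)
Op 7: place BQ@(3,3)
Op 8: remove (2,2)
Per-piece attacks for B:
  BQ@(3,3): attacks (3,4) (3,2) (3,1) (3,0) (4,3) (2,3) (1,3) (0,3) (4,4) (4,2) (2,4) (2,2) (1,1) (0,0)
Union (14 distinct): (0,0) (0,3) (1,1) (1,3) (2,2) (2,3) (2,4) (3,0) (3,1) (3,2) (3,4) (4,2) (4,3) (4,4)

Answer: 14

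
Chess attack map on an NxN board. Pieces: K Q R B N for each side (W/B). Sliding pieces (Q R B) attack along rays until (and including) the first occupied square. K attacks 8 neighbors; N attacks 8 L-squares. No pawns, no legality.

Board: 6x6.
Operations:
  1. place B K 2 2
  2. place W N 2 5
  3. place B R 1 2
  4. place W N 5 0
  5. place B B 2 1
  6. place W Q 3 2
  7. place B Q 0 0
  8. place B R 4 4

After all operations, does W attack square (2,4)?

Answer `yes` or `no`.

Op 1: place BK@(2,2)
Op 2: place WN@(2,5)
Op 3: place BR@(1,2)
Op 4: place WN@(5,0)
Op 5: place BB@(2,1)
Op 6: place WQ@(3,2)
Op 7: place BQ@(0,0)
Op 8: place BR@(4,4)
Per-piece attacks for W:
  WN@(2,5): attacks (3,3) (4,4) (1,3) (0,4)
  WQ@(3,2): attacks (3,3) (3,4) (3,5) (3,1) (3,0) (4,2) (5,2) (2,2) (4,3) (5,4) (4,1) (5,0) (2,3) (1,4) (0,5) (2,1) [ray(-1,0) blocked at (2,2); ray(1,-1) blocked at (5,0); ray(-1,-1) blocked at (2,1)]
  WN@(5,0): attacks (4,2) (3,1)
W attacks (2,4): no

Answer: no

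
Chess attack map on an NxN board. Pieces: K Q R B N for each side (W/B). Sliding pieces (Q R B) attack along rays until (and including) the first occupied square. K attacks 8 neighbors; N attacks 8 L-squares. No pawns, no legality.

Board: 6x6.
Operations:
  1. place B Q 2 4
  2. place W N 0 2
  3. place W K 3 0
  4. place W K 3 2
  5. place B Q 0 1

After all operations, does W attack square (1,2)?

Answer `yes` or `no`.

Answer: no

Derivation:
Op 1: place BQ@(2,4)
Op 2: place WN@(0,2)
Op 3: place WK@(3,0)
Op 4: place WK@(3,2)
Op 5: place BQ@(0,1)
Per-piece attacks for W:
  WN@(0,2): attacks (1,4) (2,3) (1,0) (2,1)
  WK@(3,0): attacks (3,1) (4,0) (2,0) (4,1) (2,1)
  WK@(3,2): attacks (3,3) (3,1) (4,2) (2,2) (4,3) (4,1) (2,3) (2,1)
W attacks (1,2): no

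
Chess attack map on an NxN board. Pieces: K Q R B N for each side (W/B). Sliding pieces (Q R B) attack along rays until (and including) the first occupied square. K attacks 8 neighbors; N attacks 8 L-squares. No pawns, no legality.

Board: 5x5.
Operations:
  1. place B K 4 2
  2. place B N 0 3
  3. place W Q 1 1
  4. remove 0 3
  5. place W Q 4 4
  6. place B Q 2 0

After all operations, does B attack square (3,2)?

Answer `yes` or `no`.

Op 1: place BK@(4,2)
Op 2: place BN@(0,3)
Op 3: place WQ@(1,1)
Op 4: remove (0,3)
Op 5: place WQ@(4,4)
Op 6: place BQ@(2,0)
Per-piece attacks for B:
  BQ@(2,0): attacks (2,1) (2,2) (2,3) (2,4) (3,0) (4,0) (1,0) (0,0) (3,1) (4,2) (1,1) [ray(1,1) blocked at (4,2); ray(-1,1) blocked at (1,1)]
  BK@(4,2): attacks (4,3) (4,1) (3,2) (3,3) (3,1)
B attacks (3,2): yes

Answer: yes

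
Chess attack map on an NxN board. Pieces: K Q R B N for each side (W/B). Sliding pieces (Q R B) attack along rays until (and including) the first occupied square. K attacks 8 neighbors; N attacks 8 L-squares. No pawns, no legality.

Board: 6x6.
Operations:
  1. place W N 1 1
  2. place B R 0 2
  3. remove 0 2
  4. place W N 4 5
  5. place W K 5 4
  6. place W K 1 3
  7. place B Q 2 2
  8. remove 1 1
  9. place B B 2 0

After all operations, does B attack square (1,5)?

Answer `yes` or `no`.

Op 1: place WN@(1,1)
Op 2: place BR@(0,2)
Op 3: remove (0,2)
Op 4: place WN@(4,5)
Op 5: place WK@(5,4)
Op 6: place WK@(1,3)
Op 7: place BQ@(2,2)
Op 8: remove (1,1)
Op 9: place BB@(2,0)
Per-piece attacks for B:
  BB@(2,0): attacks (3,1) (4,2) (5,3) (1,1) (0,2)
  BQ@(2,2): attacks (2,3) (2,4) (2,5) (2,1) (2,0) (3,2) (4,2) (5,2) (1,2) (0,2) (3,3) (4,4) (5,5) (3,1) (4,0) (1,3) (1,1) (0,0) [ray(0,-1) blocked at (2,0); ray(-1,1) blocked at (1,3)]
B attacks (1,5): no

Answer: no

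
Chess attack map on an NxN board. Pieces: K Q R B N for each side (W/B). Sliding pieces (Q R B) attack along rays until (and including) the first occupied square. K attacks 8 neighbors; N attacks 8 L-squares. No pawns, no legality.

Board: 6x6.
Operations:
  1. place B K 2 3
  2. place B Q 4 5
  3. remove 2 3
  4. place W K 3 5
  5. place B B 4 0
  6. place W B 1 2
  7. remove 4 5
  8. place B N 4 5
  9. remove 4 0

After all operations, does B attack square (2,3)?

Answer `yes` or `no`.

Answer: no

Derivation:
Op 1: place BK@(2,3)
Op 2: place BQ@(4,5)
Op 3: remove (2,3)
Op 4: place WK@(3,5)
Op 5: place BB@(4,0)
Op 6: place WB@(1,2)
Op 7: remove (4,5)
Op 8: place BN@(4,5)
Op 9: remove (4,0)
Per-piece attacks for B:
  BN@(4,5): attacks (5,3) (3,3) (2,4)
B attacks (2,3): no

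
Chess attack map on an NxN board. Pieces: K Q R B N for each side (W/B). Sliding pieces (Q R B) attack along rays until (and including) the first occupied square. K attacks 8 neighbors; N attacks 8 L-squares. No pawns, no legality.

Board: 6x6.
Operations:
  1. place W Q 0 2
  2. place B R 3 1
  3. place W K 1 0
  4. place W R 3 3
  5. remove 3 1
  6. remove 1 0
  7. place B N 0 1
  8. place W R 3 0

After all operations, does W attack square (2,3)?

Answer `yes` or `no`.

Op 1: place WQ@(0,2)
Op 2: place BR@(3,1)
Op 3: place WK@(1,0)
Op 4: place WR@(3,3)
Op 5: remove (3,1)
Op 6: remove (1,0)
Op 7: place BN@(0,1)
Op 8: place WR@(3,0)
Per-piece attacks for W:
  WQ@(0,2): attacks (0,3) (0,4) (0,5) (0,1) (1,2) (2,2) (3,2) (4,2) (5,2) (1,3) (2,4) (3,5) (1,1) (2,0) [ray(0,-1) blocked at (0,1)]
  WR@(3,0): attacks (3,1) (3,2) (3,3) (4,0) (5,0) (2,0) (1,0) (0,0) [ray(0,1) blocked at (3,3)]
  WR@(3,3): attacks (3,4) (3,5) (3,2) (3,1) (3,0) (4,3) (5,3) (2,3) (1,3) (0,3) [ray(0,-1) blocked at (3,0)]
W attacks (2,3): yes

Answer: yes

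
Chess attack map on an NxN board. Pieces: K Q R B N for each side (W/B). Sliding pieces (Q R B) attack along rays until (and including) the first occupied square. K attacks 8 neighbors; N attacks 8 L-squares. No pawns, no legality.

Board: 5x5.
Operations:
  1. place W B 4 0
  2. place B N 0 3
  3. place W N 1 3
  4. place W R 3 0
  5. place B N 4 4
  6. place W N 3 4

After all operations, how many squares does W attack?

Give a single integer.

Op 1: place WB@(4,0)
Op 2: place BN@(0,3)
Op 3: place WN@(1,3)
Op 4: place WR@(3,0)
Op 5: place BN@(4,4)
Op 6: place WN@(3,4)
Per-piece attacks for W:
  WN@(1,3): attacks (3,4) (2,1) (3,2) (0,1)
  WR@(3,0): attacks (3,1) (3,2) (3,3) (3,4) (4,0) (2,0) (1,0) (0,0) [ray(0,1) blocked at (3,4); ray(1,0) blocked at (4,0)]
  WN@(3,4): attacks (4,2) (2,2) (1,3)
  WB@(4,0): attacks (3,1) (2,2) (1,3) [ray(-1,1) blocked at (1,3)]
Union (13 distinct): (0,0) (0,1) (1,0) (1,3) (2,0) (2,1) (2,2) (3,1) (3,2) (3,3) (3,4) (4,0) (4,2)

Answer: 13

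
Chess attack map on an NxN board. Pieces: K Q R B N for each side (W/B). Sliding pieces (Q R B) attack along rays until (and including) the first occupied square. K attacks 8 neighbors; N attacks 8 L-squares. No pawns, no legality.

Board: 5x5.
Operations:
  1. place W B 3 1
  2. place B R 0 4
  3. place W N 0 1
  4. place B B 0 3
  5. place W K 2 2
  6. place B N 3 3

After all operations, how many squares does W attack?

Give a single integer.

Answer: 12

Derivation:
Op 1: place WB@(3,1)
Op 2: place BR@(0,4)
Op 3: place WN@(0,1)
Op 4: place BB@(0,3)
Op 5: place WK@(2,2)
Op 6: place BN@(3,3)
Per-piece attacks for W:
  WN@(0,1): attacks (1,3) (2,2) (2,0)
  WK@(2,2): attacks (2,3) (2,1) (3,2) (1,2) (3,3) (3,1) (1,3) (1,1)
  WB@(3,1): attacks (4,2) (4,0) (2,2) (2,0) [ray(-1,1) blocked at (2,2)]
Union (12 distinct): (1,1) (1,2) (1,3) (2,0) (2,1) (2,2) (2,3) (3,1) (3,2) (3,3) (4,0) (4,2)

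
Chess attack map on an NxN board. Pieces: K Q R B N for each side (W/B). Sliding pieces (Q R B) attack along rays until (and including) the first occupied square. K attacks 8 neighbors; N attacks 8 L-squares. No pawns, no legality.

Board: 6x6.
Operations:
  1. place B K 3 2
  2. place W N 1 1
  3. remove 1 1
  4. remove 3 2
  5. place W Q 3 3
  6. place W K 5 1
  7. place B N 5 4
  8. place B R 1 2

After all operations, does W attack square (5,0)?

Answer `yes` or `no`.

Op 1: place BK@(3,2)
Op 2: place WN@(1,1)
Op 3: remove (1,1)
Op 4: remove (3,2)
Op 5: place WQ@(3,3)
Op 6: place WK@(5,1)
Op 7: place BN@(5,4)
Op 8: place BR@(1,2)
Per-piece attacks for W:
  WQ@(3,3): attacks (3,4) (3,5) (3,2) (3,1) (3,0) (4,3) (5,3) (2,3) (1,3) (0,3) (4,4) (5,5) (4,2) (5,1) (2,4) (1,5) (2,2) (1,1) (0,0) [ray(1,-1) blocked at (5,1)]
  WK@(5,1): attacks (5,2) (5,0) (4,1) (4,2) (4,0)
W attacks (5,0): yes

Answer: yes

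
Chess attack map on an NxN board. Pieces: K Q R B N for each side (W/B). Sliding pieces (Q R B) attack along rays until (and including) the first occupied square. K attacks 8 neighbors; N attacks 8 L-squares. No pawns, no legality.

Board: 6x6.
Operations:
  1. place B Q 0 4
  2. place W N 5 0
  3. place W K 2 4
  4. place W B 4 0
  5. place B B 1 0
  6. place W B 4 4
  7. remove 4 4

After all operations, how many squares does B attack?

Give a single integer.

Answer: 16

Derivation:
Op 1: place BQ@(0,4)
Op 2: place WN@(5,0)
Op 3: place WK@(2,4)
Op 4: place WB@(4,0)
Op 5: place BB@(1,0)
Op 6: place WB@(4,4)
Op 7: remove (4,4)
Per-piece attacks for B:
  BQ@(0,4): attacks (0,5) (0,3) (0,2) (0,1) (0,0) (1,4) (2,4) (1,5) (1,3) (2,2) (3,1) (4,0) [ray(1,0) blocked at (2,4); ray(1,-1) blocked at (4,0)]
  BB@(1,0): attacks (2,1) (3,2) (4,3) (5,4) (0,1)
Union (16 distinct): (0,0) (0,1) (0,2) (0,3) (0,5) (1,3) (1,4) (1,5) (2,1) (2,2) (2,4) (3,1) (3,2) (4,0) (4,3) (5,4)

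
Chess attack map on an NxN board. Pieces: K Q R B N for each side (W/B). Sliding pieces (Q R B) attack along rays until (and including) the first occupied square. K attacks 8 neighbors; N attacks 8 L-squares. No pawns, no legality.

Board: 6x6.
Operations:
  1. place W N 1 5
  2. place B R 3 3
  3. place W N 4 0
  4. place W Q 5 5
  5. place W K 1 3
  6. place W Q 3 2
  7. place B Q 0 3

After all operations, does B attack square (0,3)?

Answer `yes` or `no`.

Op 1: place WN@(1,5)
Op 2: place BR@(3,3)
Op 3: place WN@(4,0)
Op 4: place WQ@(5,5)
Op 5: place WK@(1,3)
Op 6: place WQ@(3,2)
Op 7: place BQ@(0,3)
Per-piece attacks for B:
  BQ@(0,3): attacks (0,4) (0,5) (0,2) (0,1) (0,0) (1,3) (1,4) (2,5) (1,2) (2,1) (3,0) [ray(1,0) blocked at (1,3)]
  BR@(3,3): attacks (3,4) (3,5) (3,2) (4,3) (5,3) (2,3) (1,3) [ray(0,-1) blocked at (3,2); ray(-1,0) blocked at (1,3)]
B attacks (0,3): no

Answer: no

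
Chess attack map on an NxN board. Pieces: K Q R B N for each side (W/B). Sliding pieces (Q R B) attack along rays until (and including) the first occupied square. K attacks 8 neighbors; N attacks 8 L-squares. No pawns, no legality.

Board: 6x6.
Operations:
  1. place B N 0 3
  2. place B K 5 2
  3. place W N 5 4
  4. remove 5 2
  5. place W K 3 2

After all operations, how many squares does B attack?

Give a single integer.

Op 1: place BN@(0,3)
Op 2: place BK@(5,2)
Op 3: place WN@(5,4)
Op 4: remove (5,2)
Op 5: place WK@(3,2)
Per-piece attacks for B:
  BN@(0,3): attacks (1,5) (2,4) (1,1) (2,2)
Union (4 distinct): (1,1) (1,5) (2,2) (2,4)

Answer: 4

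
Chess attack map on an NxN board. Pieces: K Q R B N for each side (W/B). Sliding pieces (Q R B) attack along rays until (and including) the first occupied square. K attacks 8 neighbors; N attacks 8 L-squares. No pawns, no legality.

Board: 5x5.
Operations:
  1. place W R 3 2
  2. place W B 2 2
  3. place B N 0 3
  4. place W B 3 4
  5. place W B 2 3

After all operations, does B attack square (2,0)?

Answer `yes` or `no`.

Answer: no

Derivation:
Op 1: place WR@(3,2)
Op 2: place WB@(2,2)
Op 3: place BN@(0,3)
Op 4: place WB@(3,4)
Op 5: place WB@(2,3)
Per-piece attacks for B:
  BN@(0,3): attacks (2,4) (1,1) (2,2)
B attacks (2,0): no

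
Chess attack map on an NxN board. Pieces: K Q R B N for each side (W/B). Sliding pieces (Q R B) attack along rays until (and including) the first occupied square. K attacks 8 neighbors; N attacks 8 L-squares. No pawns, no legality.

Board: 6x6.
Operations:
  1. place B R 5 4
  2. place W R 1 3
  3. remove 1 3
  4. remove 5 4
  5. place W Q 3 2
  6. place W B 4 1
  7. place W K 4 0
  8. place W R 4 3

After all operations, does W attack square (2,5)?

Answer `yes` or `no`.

Answer: no

Derivation:
Op 1: place BR@(5,4)
Op 2: place WR@(1,3)
Op 3: remove (1,3)
Op 4: remove (5,4)
Op 5: place WQ@(3,2)
Op 6: place WB@(4,1)
Op 7: place WK@(4,0)
Op 8: place WR@(4,3)
Per-piece attacks for W:
  WQ@(3,2): attacks (3,3) (3,4) (3,5) (3,1) (3,0) (4,2) (5,2) (2,2) (1,2) (0,2) (4,3) (4,1) (2,3) (1,4) (0,5) (2,1) (1,0) [ray(1,1) blocked at (4,3); ray(1,-1) blocked at (4,1)]
  WK@(4,0): attacks (4,1) (5,0) (3,0) (5,1) (3,1)
  WB@(4,1): attacks (5,2) (5,0) (3,2) (3,0) [ray(-1,1) blocked at (3,2)]
  WR@(4,3): attacks (4,4) (4,5) (4,2) (4,1) (5,3) (3,3) (2,3) (1,3) (0,3) [ray(0,-1) blocked at (4,1)]
W attacks (2,5): no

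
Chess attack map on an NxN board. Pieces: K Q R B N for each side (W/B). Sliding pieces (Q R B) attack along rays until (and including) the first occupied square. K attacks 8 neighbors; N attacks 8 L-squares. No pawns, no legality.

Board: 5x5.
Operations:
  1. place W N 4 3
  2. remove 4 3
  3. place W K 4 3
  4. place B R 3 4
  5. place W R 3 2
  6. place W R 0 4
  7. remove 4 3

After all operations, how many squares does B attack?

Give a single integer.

Op 1: place WN@(4,3)
Op 2: remove (4,3)
Op 3: place WK@(4,3)
Op 4: place BR@(3,4)
Op 5: place WR@(3,2)
Op 6: place WR@(0,4)
Op 7: remove (4,3)
Per-piece attacks for B:
  BR@(3,4): attacks (3,3) (3,2) (4,4) (2,4) (1,4) (0,4) [ray(0,-1) blocked at (3,2); ray(-1,0) blocked at (0,4)]
Union (6 distinct): (0,4) (1,4) (2,4) (3,2) (3,3) (4,4)

Answer: 6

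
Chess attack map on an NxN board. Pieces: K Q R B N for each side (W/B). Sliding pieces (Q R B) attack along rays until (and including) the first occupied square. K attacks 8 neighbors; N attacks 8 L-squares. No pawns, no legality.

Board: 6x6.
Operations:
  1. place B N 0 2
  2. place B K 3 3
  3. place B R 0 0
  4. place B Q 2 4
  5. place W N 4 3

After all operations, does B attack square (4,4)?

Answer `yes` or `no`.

Answer: yes

Derivation:
Op 1: place BN@(0,2)
Op 2: place BK@(3,3)
Op 3: place BR@(0,0)
Op 4: place BQ@(2,4)
Op 5: place WN@(4,3)
Per-piece attacks for B:
  BR@(0,0): attacks (0,1) (0,2) (1,0) (2,0) (3,0) (4,0) (5,0) [ray(0,1) blocked at (0,2)]
  BN@(0,2): attacks (1,4) (2,3) (1,0) (2,1)
  BQ@(2,4): attacks (2,5) (2,3) (2,2) (2,1) (2,0) (3,4) (4,4) (5,4) (1,4) (0,4) (3,5) (3,3) (1,5) (1,3) (0,2) [ray(1,-1) blocked at (3,3); ray(-1,-1) blocked at (0,2)]
  BK@(3,3): attacks (3,4) (3,2) (4,3) (2,3) (4,4) (4,2) (2,4) (2,2)
B attacks (4,4): yes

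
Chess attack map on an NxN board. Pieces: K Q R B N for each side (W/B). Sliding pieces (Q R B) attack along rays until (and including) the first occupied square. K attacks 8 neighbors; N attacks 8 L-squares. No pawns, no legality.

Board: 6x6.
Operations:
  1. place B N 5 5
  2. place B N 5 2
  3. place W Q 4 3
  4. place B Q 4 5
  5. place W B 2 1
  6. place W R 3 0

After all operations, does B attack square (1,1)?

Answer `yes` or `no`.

Op 1: place BN@(5,5)
Op 2: place BN@(5,2)
Op 3: place WQ@(4,3)
Op 4: place BQ@(4,5)
Op 5: place WB@(2,1)
Op 6: place WR@(3,0)
Per-piece attacks for B:
  BQ@(4,5): attacks (4,4) (4,3) (5,5) (3,5) (2,5) (1,5) (0,5) (5,4) (3,4) (2,3) (1,2) (0,1) [ray(0,-1) blocked at (4,3); ray(1,0) blocked at (5,5)]
  BN@(5,2): attacks (4,4) (3,3) (4,0) (3,1)
  BN@(5,5): attacks (4,3) (3,4)
B attacks (1,1): no

Answer: no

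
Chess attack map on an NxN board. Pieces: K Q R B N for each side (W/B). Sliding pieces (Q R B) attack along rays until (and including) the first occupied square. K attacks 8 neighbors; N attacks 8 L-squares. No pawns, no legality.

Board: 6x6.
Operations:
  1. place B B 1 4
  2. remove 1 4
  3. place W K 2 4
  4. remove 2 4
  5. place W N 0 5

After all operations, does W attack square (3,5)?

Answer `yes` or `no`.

Op 1: place BB@(1,4)
Op 2: remove (1,4)
Op 3: place WK@(2,4)
Op 4: remove (2,4)
Op 5: place WN@(0,5)
Per-piece attacks for W:
  WN@(0,5): attacks (1,3) (2,4)
W attacks (3,5): no

Answer: no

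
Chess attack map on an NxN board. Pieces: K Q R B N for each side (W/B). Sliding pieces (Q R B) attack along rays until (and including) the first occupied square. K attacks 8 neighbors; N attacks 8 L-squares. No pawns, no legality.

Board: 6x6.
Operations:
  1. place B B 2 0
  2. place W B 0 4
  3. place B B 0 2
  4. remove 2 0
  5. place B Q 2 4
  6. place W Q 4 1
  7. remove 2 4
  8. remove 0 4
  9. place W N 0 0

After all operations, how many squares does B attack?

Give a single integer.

Op 1: place BB@(2,0)
Op 2: place WB@(0,4)
Op 3: place BB@(0,2)
Op 4: remove (2,0)
Op 5: place BQ@(2,4)
Op 6: place WQ@(4,1)
Op 7: remove (2,4)
Op 8: remove (0,4)
Op 9: place WN@(0,0)
Per-piece attacks for B:
  BB@(0,2): attacks (1,3) (2,4) (3,5) (1,1) (2,0)
Union (5 distinct): (1,1) (1,3) (2,0) (2,4) (3,5)

Answer: 5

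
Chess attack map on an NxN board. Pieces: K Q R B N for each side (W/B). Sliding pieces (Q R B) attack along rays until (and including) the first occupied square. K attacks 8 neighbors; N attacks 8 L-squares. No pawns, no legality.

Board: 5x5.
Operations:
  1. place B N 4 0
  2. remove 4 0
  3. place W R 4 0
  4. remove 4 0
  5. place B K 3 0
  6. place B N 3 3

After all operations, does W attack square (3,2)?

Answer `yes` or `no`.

Op 1: place BN@(4,0)
Op 2: remove (4,0)
Op 3: place WR@(4,0)
Op 4: remove (4,0)
Op 5: place BK@(3,0)
Op 6: place BN@(3,3)
Per-piece attacks for W:
W attacks (3,2): no

Answer: no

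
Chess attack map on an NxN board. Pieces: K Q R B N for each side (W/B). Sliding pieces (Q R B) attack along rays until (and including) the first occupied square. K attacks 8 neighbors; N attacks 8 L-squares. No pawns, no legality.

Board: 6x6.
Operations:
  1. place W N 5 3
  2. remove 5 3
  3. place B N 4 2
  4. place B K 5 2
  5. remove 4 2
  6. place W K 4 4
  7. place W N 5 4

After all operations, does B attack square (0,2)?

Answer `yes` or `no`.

Answer: no

Derivation:
Op 1: place WN@(5,3)
Op 2: remove (5,3)
Op 3: place BN@(4,2)
Op 4: place BK@(5,2)
Op 5: remove (4,2)
Op 6: place WK@(4,4)
Op 7: place WN@(5,4)
Per-piece attacks for B:
  BK@(5,2): attacks (5,3) (5,1) (4,2) (4,3) (4,1)
B attacks (0,2): no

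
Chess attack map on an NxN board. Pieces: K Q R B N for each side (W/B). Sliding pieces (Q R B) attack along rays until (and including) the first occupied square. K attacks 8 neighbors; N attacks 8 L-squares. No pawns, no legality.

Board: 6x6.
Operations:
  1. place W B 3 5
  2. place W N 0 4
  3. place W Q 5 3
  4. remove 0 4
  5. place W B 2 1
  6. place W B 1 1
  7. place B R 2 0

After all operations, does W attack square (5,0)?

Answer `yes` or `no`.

Answer: yes

Derivation:
Op 1: place WB@(3,5)
Op 2: place WN@(0,4)
Op 3: place WQ@(5,3)
Op 4: remove (0,4)
Op 5: place WB@(2,1)
Op 6: place WB@(1,1)
Op 7: place BR@(2,0)
Per-piece attacks for W:
  WB@(1,1): attacks (2,2) (3,3) (4,4) (5,5) (2,0) (0,2) (0,0) [ray(1,-1) blocked at (2,0)]
  WB@(2,1): attacks (3,2) (4,3) (5,4) (3,0) (1,2) (0,3) (1,0)
  WB@(3,5): attacks (4,4) (5,3) (2,4) (1,3) (0,2) [ray(1,-1) blocked at (5,3)]
  WQ@(5,3): attacks (5,4) (5,5) (5,2) (5,1) (5,0) (4,3) (3,3) (2,3) (1,3) (0,3) (4,4) (3,5) (4,2) (3,1) (2,0) [ray(-1,1) blocked at (3,5); ray(-1,-1) blocked at (2,0)]
W attacks (5,0): yes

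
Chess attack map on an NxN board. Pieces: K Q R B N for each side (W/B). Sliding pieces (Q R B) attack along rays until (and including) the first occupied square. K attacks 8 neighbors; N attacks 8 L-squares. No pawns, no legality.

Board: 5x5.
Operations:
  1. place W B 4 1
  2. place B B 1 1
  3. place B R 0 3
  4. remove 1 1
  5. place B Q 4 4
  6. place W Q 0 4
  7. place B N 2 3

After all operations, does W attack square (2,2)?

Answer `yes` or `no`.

Answer: yes

Derivation:
Op 1: place WB@(4,1)
Op 2: place BB@(1,1)
Op 3: place BR@(0,3)
Op 4: remove (1,1)
Op 5: place BQ@(4,4)
Op 6: place WQ@(0,4)
Op 7: place BN@(2,3)
Per-piece attacks for W:
  WQ@(0,4): attacks (0,3) (1,4) (2,4) (3,4) (4,4) (1,3) (2,2) (3,1) (4,0) [ray(0,-1) blocked at (0,3); ray(1,0) blocked at (4,4)]
  WB@(4,1): attacks (3,2) (2,3) (3,0) [ray(-1,1) blocked at (2,3)]
W attacks (2,2): yes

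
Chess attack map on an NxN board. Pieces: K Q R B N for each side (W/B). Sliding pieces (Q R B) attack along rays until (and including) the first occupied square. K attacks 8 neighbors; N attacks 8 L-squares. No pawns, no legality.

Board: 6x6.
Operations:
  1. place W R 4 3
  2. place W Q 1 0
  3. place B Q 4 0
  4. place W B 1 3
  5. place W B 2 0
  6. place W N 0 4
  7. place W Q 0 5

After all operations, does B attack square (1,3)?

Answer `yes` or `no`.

Answer: yes

Derivation:
Op 1: place WR@(4,3)
Op 2: place WQ@(1,0)
Op 3: place BQ@(4,0)
Op 4: place WB@(1,3)
Op 5: place WB@(2,0)
Op 6: place WN@(0,4)
Op 7: place WQ@(0,5)
Per-piece attacks for B:
  BQ@(4,0): attacks (4,1) (4,2) (4,3) (5,0) (3,0) (2,0) (5,1) (3,1) (2,2) (1,3) [ray(0,1) blocked at (4,3); ray(-1,0) blocked at (2,0); ray(-1,1) blocked at (1,3)]
B attacks (1,3): yes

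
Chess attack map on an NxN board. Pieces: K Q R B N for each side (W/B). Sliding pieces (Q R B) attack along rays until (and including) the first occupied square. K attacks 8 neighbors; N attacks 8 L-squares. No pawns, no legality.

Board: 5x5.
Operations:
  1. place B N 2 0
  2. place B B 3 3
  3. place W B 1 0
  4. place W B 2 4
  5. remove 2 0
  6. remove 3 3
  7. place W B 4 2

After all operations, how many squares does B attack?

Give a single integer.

Op 1: place BN@(2,0)
Op 2: place BB@(3,3)
Op 3: place WB@(1,0)
Op 4: place WB@(2,4)
Op 5: remove (2,0)
Op 6: remove (3,3)
Op 7: place WB@(4,2)
Per-piece attacks for B:
Union (0 distinct): (none)

Answer: 0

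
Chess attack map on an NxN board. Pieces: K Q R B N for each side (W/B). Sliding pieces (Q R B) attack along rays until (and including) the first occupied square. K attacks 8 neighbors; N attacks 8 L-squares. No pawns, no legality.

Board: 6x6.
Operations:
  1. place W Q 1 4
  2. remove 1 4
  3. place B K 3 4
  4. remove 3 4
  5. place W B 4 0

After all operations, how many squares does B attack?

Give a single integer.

Op 1: place WQ@(1,4)
Op 2: remove (1,4)
Op 3: place BK@(3,4)
Op 4: remove (3,4)
Op 5: place WB@(4,0)
Per-piece attacks for B:
Union (0 distinct): (none)

Answer: 0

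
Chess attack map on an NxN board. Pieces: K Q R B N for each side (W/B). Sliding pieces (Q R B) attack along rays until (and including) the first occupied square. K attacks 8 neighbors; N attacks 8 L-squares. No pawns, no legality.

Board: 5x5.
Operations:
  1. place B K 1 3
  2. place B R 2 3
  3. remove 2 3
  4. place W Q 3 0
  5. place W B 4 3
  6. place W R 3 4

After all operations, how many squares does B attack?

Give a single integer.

Op 1: place BK@(1,3)
Op 2: place BR@(2,3)
Op 3: remove (2,3)
Op 4: place WQ@(3,0)
Op 5: place WB@(4,3)
Op 6: place WR@(3,4)
Per-piece attacks for B:
  BK@(1,3): attacks (1,4) (1,2) (2,3) (0,3) (2,4) (2,2) (0,4) (0,2)
Union (8 distinct): (0,2) (0,3) (0,4) (1,2) (1,4) (2,2) (2,3) (2,4)

Answer: 8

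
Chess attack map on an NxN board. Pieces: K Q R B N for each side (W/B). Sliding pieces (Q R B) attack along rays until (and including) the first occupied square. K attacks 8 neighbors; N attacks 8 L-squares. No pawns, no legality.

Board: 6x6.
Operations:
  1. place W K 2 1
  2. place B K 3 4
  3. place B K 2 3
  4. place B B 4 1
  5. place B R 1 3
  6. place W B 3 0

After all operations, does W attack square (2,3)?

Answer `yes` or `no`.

Answer: no

Derivation:
Op 1: place WK@(2,1)
Op 2: place BK@(3,4)
Op 3: place BK@(2,3)
Op 4: place BB@(4,1)
Op 5: place BR@(1,3)
Op 6: place WB@(3,0)
Per-piece attacks for W:
  WK@(2,1): attacks (2,2) (2,0) (3,1) (1,1) (3,2) (3,0) (1,2) (1,0)
  WB@(3,0): attacks (4,1) (2,1) [ray(1,1) blocked at (4,1); ray(-1,1) blocked at (2,1)]
W attacks (2,3): no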